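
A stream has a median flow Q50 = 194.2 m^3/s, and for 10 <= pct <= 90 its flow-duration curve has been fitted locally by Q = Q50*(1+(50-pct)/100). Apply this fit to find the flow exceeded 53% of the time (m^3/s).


Q = 194.2 * (1 + (50 - 53)/100) = 188.3740 m^3/s


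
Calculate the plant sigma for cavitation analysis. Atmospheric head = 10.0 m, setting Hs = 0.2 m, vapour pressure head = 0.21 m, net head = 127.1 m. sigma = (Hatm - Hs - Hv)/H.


sigma = (10.0 - 0.2 - 0.21) / 127.1 = 0.0755


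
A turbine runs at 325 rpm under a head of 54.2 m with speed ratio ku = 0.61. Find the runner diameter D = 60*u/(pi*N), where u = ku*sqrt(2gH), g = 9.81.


u = 0.61 * sqrt(2*9.81*54.2) = 19.8920 m/s
D = 60 * 19.8920 / (pi * 325) = 1.1690 m


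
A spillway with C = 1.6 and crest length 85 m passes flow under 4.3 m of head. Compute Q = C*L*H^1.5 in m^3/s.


Q = 1.6 * 85 * 4.3^1.5 = 1212.6671 m^3/s


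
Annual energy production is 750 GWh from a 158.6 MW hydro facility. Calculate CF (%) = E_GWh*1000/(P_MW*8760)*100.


CF = 750 * 1000 / (158.6 * 8760) * 100 = 53.9826 %


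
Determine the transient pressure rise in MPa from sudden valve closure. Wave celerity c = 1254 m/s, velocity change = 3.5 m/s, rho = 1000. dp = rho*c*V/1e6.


dp = 1000 * 1254 * 3.5 / 1e6 = 4.3890 MPa


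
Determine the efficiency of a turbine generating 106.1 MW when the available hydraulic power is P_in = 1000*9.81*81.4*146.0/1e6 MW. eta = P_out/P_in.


P_in = 1000 * 9.81 * 81.4 * 146.0 / 1e6 = 116.5860 MW
eta = 106.1 / 116.5860 = 0.9101


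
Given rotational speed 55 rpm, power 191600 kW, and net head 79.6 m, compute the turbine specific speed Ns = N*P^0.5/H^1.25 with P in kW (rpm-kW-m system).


Ns = 55 * 191600^0.5 / 79.6^1.25 = 101.2556


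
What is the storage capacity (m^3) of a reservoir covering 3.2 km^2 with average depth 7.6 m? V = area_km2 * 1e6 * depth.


V = 3.2 * 1e6 * 7.6 = 2.4320e+07 m^3


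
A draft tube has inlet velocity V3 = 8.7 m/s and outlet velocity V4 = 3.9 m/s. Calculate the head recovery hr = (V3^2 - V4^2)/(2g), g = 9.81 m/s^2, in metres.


hr = (8.7^2 - 3.9^2) / (2*9.81) = 3.0826 m


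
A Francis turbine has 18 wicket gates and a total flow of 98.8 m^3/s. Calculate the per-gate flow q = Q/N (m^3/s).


q = 98.8 / 18 = 5.4889 m^3/s


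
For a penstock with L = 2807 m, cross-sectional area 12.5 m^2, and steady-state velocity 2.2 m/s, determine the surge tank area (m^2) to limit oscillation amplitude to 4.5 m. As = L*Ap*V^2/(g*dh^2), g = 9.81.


As = 2807 * 12.5 * 2.2^2 / (9.81 * 4.5^2) = 854.8772 m^2


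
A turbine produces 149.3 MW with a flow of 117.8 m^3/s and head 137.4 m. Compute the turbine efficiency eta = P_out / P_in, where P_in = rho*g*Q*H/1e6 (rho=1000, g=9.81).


P_in = 1000 * 9.81 * 117.8 * 137.4 / 1e6 = 158.7819 MW
eta = 149.3 / 158.7819 = 0.9403


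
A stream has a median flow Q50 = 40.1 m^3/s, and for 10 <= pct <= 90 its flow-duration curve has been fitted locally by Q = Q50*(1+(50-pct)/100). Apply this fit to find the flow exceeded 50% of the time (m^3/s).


Q = 40.1 * (1 + (50 - 50)/100) = 40.1000 m^3/s


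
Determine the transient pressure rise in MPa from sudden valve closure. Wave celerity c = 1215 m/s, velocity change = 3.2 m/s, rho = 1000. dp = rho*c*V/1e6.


dp = 1000 * 1215 * 3.2 / 1e6 = 3.8880 MPa


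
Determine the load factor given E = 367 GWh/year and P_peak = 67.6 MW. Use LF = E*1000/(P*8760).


LF = 367 * 1000 / (67.6 * 8760) = 0.6197


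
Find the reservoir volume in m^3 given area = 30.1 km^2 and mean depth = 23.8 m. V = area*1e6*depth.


V = 30.1 * 1e6 * 23.8 = 7.1638e+08 m^3


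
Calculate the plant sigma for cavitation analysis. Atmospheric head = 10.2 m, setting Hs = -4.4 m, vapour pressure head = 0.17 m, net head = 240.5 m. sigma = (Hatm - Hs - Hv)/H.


sigma = (10.2 - (-4.4) - 0.17) / 240.5 = 0.0600


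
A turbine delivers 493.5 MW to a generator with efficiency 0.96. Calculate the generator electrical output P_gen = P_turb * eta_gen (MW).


P_gen = 493.5 * 0.96 = 473.7600 MW


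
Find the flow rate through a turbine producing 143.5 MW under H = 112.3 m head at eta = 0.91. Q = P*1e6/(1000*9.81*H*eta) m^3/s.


Q = 143.5 * 1e6 / (1000 * 9.81 * 112.3 * 0.91) = 143.1402 m^3/s


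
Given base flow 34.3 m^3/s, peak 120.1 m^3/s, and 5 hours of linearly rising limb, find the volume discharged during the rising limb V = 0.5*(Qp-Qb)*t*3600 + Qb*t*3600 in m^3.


V = 0.5*(120.1 - 34.3)*5*3600 + 34.3*5*3600 = 1.3896e+06 m^3


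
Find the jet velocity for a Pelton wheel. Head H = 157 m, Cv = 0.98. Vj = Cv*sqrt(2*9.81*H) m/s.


Vj = 0.98 * sqrt(2*9.81*157) = 54.3908 m/s


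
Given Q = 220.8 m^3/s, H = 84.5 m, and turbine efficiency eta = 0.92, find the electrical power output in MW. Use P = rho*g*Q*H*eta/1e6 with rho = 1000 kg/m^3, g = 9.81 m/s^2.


P = 1000 * 9.81 * 220.8 * 84.5 * 0.92 / 1e6 = 168.3886 MW


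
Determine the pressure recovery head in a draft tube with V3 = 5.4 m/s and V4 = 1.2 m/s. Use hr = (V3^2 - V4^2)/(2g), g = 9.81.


hr = (5.4^2 - 1.2^2) / (2*9.81) = 1.4128 m


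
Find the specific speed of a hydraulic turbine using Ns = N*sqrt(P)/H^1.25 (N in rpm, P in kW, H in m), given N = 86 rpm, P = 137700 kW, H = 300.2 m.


Ns = 86 * 137700^0.5 / 300.2^1.25 = 25.5389


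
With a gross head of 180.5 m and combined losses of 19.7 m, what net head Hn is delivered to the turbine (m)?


Hn = 180.5 - 19.7 = 160.8000 m


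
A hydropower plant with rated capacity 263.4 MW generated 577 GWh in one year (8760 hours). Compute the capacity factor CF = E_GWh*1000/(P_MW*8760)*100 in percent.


CF = 577 * 1000 / (263.4 * 8760) * 100 = 25.0067 %


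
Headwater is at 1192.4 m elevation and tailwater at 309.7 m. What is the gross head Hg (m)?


Hg = 1192.4 - 309.7 = 882.7000 m


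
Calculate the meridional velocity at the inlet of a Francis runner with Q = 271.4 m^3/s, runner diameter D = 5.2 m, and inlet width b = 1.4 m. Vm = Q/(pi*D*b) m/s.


Vm = 271.4 / (pi * 5.2 * 1.4) = 11.8667 m/s


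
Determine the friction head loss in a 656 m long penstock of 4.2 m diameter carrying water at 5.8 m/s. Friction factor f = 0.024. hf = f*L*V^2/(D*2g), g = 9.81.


hf = 0.024 * 656 * 5.8^2 / (4.2 * 2 * 9.81) = 6.4272 m


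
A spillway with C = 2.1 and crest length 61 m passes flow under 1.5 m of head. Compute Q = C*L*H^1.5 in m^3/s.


Q = 2.1 * 61 * 1.5^1.5 = 235.3347 m^3/s


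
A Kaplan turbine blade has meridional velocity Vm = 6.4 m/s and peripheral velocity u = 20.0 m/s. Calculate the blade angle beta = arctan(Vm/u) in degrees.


beta = arctan(6.4 / 20.0) = 17.7447 degrees


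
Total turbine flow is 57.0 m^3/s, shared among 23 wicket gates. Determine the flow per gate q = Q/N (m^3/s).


q = 57.0 / 23 = 2.4783 m^3/s


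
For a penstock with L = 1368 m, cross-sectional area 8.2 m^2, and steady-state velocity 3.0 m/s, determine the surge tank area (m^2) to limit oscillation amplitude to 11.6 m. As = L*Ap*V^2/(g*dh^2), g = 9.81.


As = 1368 * 8.2 * 3.0^2 / (9.81 * 11.6^2) = 76.4817 m^2


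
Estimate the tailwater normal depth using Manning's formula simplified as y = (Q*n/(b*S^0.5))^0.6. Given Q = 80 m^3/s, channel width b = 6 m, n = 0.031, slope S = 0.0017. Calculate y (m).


y = (80 * 0.031 / (6 * 0.0017^0.5))^0.6 = 3.9870 m


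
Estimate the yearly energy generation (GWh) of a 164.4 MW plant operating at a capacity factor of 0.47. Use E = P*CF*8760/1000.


E = 164.4 * 0.47 * 8760 / 1000 = 676.8677 GWh


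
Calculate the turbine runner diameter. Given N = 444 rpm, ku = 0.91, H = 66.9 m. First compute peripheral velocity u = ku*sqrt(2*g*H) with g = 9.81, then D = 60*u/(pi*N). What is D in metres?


u = 0.91 * sqrt(2*9.81*66.9) = 32.9689 m/s
D = 60 * 32.9689 / (pi * 444) = 1.4182 m


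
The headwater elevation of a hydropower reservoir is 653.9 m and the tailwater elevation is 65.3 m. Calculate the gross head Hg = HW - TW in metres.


Hg = 653.9 - 65.3 = 588.6000 m


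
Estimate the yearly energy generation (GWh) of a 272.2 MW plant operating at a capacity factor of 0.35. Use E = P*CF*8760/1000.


E = 272.2 * 0.35 * 8760 / 1000 = 834.5652 GWh


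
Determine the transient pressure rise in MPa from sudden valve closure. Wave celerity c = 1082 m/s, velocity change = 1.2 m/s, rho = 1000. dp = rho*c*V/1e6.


dp = 1000 * 1082 * 1.2 / 1e6 = 1.2984 MPa


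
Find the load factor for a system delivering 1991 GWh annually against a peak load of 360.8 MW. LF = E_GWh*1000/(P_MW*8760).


LF = 1991 * 1000 / (360.8 * 8760) = 0.6299


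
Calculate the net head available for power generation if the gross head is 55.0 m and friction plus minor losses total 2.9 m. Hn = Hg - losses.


Hn = 55.0 - 2.9 = 52.1000 m


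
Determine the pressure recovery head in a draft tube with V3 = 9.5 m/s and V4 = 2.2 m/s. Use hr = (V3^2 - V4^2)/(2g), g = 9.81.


hr = (9.5^2 - 2.2^2) / (2*9.81) = 4.3532 m


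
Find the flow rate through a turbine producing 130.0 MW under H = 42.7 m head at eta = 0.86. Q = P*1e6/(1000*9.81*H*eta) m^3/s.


Q = 130.0 * 1e6 / (1000 * 9.81 * 42.7 * 0.86) = 360.8677 m^3/s


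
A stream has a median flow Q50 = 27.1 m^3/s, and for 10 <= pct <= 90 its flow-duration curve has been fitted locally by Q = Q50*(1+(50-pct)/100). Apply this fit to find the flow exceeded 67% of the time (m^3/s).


Q = 27.1 * (1 + (50 - 67)/100) = 22.4930 m^3/s


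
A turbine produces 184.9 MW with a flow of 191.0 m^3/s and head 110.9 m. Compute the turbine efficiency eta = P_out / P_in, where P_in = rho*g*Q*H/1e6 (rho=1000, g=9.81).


P_in = 1000 * 9.81 * 191.0 * 110.9 / 1e6 = 207.7944 MW
eta = 184.9 / 207.7944 = 0.8898


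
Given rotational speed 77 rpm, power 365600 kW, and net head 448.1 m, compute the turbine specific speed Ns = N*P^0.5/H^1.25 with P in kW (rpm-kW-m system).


Ns = 77 * 365600^0.5 / 448.1^1.25 = 22.5827


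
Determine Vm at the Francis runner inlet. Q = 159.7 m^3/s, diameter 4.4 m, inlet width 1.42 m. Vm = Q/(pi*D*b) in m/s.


Vm = 159.7 / (pi * 4.4 * 1.42) = 8.1361 m/s


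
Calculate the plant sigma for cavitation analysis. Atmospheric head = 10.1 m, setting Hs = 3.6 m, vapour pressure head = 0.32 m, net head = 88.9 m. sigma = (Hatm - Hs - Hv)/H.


sigma = (10.1 - 3.6 - 0.32) / 88.9 = 0.0695


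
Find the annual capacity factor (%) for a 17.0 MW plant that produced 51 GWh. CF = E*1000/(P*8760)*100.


CF = 51 * 1000 / (17.0 * 8760) * 100 = 34.2466 %


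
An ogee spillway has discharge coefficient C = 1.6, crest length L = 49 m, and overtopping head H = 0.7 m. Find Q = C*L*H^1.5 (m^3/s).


Q = 1.6 * 49 * 0.7^1.5 = 45.9159 m^3/s


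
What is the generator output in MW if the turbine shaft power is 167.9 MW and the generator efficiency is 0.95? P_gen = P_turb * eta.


P_gen = 167.9 * 0.95 = 159.5050 MW


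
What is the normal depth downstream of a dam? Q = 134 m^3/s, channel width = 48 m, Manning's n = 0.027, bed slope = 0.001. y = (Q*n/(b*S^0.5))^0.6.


y = (134 * 0.027 / (48 * 0.001^0.5))^0.6 = 1.6840 m


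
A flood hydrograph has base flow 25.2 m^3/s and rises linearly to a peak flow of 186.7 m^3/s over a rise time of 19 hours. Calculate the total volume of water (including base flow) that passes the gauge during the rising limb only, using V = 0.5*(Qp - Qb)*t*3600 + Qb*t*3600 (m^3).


V = 0.5*(186.7 - 25.2)*19*3600 + 25.2*19*3600 = 7.2470e+06 m^3


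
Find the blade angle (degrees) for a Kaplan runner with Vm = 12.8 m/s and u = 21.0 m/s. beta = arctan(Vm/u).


beta = arctan(12.8 / 21.0) = 31.3633 degrees


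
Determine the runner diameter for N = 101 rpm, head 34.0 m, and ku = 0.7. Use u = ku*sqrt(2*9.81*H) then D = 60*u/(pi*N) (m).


u = 0.7 * sqrt(2*9.81*34.0) = 18.0795 m/s
D = 60 * 18.0795 / (pi * 101) = 3.4187 m


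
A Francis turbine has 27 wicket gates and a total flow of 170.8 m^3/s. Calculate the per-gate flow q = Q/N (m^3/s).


q = 170.8 / 27 = 6.3259 m^3/s


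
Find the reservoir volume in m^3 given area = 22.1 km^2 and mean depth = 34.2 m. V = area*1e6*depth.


V = 22.1 * 1e6 * 34.2 = 7.5582e+08 m^3


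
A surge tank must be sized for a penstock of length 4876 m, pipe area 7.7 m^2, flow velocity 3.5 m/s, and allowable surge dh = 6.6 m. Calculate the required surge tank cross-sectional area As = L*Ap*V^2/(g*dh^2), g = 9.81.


As = 4876 * 7.7 * 3.5^2 / (9.81 * 6.6^2) = 1076.3007 m^2


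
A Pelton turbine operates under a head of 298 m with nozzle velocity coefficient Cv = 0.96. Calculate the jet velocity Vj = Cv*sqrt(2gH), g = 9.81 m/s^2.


Vj = 0.96 * sqrt(2*9.81*298) = 73.4055 m/s


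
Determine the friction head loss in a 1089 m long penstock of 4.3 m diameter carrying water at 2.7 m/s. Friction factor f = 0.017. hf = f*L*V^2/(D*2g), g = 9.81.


hf = 0.017 * 1089 * 2.7^2 / (4.3 * 2 * 9.81) = 1.5997 m


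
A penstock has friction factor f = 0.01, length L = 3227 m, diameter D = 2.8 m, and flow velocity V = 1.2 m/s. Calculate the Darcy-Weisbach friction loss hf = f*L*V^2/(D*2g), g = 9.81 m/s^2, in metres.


hf = 0.01 * 3227 * 1.2^2 / (2.8 * 2 * 9.81) = 0.8459 m


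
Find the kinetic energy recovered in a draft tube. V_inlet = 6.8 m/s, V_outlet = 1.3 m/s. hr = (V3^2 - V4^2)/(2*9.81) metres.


hr = (6.8^2 - 1.3^2) / (2*9.81) = 2.2706 m


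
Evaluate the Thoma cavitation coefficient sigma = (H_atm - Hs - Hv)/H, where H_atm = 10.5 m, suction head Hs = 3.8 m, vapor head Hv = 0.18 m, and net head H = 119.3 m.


sigma = (10.5 - 3.8 - 0.18) / 119.3 = 0.0547


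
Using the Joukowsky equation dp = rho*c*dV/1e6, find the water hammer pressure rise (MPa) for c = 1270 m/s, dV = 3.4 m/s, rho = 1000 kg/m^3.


dp = 1000 * 1270 * 3.4 / 1e6 = 4.3180 MPa


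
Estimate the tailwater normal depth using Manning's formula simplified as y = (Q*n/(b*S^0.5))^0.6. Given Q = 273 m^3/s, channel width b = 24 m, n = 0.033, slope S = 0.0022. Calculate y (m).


y = (273 * 0.033 / (24 * 0.0022^0.5))^0.6 = 3.4830 m


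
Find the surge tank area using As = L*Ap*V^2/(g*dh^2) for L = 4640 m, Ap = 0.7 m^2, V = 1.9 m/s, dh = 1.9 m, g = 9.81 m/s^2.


As = 4640 * 0.7 * 1.9^2 / (9.81 * 1.9^2) = 331.0907 m^2


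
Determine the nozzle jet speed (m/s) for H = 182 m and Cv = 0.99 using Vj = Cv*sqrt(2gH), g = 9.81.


Vj = 0.99 * sqrt(2*9.81*182) = 59.1589 m/s


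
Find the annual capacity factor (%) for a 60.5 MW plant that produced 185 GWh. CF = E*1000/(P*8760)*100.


CF = 185 * 1000 / (60.5 * 8760) * 100 = 34.9070 %


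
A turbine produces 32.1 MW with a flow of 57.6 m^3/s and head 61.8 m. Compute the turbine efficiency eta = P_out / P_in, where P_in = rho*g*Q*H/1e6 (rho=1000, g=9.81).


P_in = 1000 * 9.81 * 57.6 * 61.8 / 1e6 = 34.9205 MW
eta = 32.1 / 34.9205 = 0.9192


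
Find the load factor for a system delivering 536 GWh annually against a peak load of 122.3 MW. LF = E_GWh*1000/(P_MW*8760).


LF = 536 * 1000 / (122.3 * 8760) = 0.5003


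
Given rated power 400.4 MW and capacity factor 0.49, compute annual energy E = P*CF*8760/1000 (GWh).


E = 400.4 * 0.49 * 8760 / 1000 = 1718.6770 GWh


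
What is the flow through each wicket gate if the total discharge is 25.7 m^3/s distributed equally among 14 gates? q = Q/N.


q = 25.7 / 14 = 1.8357 m^3/s


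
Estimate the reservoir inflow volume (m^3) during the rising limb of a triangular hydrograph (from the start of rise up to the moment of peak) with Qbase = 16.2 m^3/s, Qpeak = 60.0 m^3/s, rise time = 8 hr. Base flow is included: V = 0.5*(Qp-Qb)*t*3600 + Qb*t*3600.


V = 0.5*(60.0 - 16.2)*8*3600 + 16.2*8*3600 = 1.0973e+06 m^3


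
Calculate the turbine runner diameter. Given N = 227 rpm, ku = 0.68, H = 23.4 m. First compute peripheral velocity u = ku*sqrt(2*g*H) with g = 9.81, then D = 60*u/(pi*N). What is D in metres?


u = 0.68 * sqrt(2*9.81*23.4) = 14.5702 m/s
D = 60 * 14.5702 / (pi * 227) = 1.2259 m


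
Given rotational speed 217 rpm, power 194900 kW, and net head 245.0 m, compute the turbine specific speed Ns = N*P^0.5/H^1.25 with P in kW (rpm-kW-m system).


Ns = 217 * 194900^0.5 / 245.0^1.25 = 98.8344


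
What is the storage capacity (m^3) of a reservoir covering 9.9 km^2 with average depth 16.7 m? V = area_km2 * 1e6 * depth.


V = 9.9 * 1e6 * 16.7 = 1.6533e+08 m^3


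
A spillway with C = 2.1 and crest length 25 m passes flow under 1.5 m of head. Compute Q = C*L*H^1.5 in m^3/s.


Q = 2.1 * 25 * 1.5^1.5 = 96.4487 m^3/s


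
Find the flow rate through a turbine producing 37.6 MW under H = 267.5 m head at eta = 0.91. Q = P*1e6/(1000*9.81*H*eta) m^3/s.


Q = 37.6 * 1e6 / (1000 * 9.81 * 267.5 * 0.91) = 15.7454 m^3/s


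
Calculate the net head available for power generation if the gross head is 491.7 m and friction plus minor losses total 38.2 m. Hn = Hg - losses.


Hn = 491.7 - 38.2 = 453.5000 m


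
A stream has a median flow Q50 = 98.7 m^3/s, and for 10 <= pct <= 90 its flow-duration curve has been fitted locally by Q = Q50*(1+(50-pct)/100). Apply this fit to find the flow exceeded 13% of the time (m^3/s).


Q = 98.7 * (1 + (50 - 13)/100) = 135.2190 m^3/s


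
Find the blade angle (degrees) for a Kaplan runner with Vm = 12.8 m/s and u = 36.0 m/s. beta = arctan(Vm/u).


beta = arctan(12.8 / 36.0) = 19.5731 degrees


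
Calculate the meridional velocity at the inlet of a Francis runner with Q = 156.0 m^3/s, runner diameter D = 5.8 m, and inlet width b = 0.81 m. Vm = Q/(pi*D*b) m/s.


Vm = 156.0 / (pi * 5.8 * 0.81) = 10.5697 m/s


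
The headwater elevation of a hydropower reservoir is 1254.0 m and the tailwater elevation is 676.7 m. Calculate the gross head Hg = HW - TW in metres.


Hg = 1254.0 - 676.7 = 577.3000 m


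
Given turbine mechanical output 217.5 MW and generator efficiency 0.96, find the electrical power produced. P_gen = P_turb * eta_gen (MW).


P_gen = 217.5 * 0.96 = 208.8000 MW


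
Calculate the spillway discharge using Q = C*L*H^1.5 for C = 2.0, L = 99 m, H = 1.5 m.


Q = 2.0 * 99 * 1.5^1.5 = 363.7492 m^3/s


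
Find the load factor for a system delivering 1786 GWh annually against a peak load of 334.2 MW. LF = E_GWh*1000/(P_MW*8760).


LF = 1786 * 1000 / (334.2 * 8760) = 0.6101


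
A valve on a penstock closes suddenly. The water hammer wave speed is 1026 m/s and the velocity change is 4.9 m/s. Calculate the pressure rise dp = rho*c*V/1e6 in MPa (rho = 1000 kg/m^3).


dp = 1000 * 1026 * 4.9 / 1e6 = 5.0274 MPa


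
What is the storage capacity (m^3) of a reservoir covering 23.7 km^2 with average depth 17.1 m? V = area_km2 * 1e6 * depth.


V = 23.7 * 1e6 * 17.1 = 4.0527e+08 m^3


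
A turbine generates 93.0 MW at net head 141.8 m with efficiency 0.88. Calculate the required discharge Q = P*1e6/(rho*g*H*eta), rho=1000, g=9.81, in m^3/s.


Q = 93.0 * 1e6 / (1000 * 9.81 * 141.8 * 0.88) = 75.9723 m^3/s


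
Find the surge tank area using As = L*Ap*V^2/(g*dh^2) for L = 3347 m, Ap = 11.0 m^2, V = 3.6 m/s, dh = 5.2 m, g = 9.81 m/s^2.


As = 3347 * 11.0 * 3.6^2 / (9.81 * 5.2^2) = 1798.7786 m^2


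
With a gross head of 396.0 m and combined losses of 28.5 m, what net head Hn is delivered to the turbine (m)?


Hn = 396.0 - 28.5 = 367.5000 m


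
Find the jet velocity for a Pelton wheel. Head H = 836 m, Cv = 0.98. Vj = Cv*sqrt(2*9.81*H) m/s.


Vj = 0.98 * sqrt(2*9.81*836) = 125.5101 m/s


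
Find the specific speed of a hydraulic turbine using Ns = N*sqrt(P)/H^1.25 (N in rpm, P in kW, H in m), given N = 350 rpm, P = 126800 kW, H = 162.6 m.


Ns = 350 * 126800^0.5 / 162.6^1.25 = 214.6481


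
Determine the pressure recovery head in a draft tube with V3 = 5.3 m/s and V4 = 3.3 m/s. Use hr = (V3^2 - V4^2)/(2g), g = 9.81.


hr = (5.3^2 - 3.3^2) / (2*9.81) = 0.8767 m


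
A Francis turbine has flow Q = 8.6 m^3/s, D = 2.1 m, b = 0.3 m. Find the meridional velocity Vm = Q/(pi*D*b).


Vm = 8.6 / (pi * 2.1 * 0.3) = 4.3452 m/s


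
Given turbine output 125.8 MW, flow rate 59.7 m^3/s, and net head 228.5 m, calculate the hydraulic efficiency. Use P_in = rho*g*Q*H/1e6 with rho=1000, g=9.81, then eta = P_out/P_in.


P_in = 1000 * 9.81 * 59.7 * 228.5 / 1e6 = 133.8226 MW
eta = 125.8 / 133.8226 = 0.9401


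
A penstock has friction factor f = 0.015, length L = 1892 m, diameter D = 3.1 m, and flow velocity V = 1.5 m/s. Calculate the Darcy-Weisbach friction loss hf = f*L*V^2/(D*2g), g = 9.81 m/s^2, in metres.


hf = 0.015 * 1892 * 1.5^2 / (3.1 * 2 * 9.81) = 1.0499 m


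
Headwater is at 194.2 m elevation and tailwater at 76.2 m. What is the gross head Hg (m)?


Hg = 194.2 - 76.2 = 118.0000 m


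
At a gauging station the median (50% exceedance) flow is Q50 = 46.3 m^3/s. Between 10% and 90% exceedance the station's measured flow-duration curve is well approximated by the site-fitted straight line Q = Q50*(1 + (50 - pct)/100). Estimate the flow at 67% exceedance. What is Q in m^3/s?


Q = 46.3 * (1 + (50 - 67)/100) = 38.4290 m^3/s


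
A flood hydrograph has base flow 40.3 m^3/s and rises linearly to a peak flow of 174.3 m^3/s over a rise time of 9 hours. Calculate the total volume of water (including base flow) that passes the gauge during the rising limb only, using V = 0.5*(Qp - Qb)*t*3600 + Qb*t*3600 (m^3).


V = 0.5*(174.3 - 40.3)*9*3600 + 40.3*9*3600 = 3.4765e+06 m^3


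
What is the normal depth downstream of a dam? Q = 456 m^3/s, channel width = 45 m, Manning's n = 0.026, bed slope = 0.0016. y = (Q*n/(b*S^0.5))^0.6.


y = (456 * 0.026 / (45 * 0.0016^0.5))^0.6 = 3.0988 m


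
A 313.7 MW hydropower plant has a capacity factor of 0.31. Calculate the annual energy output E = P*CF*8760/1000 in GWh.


E = 313.7 * 0.31 * 8760 / 1000 = 851.8837 GWh


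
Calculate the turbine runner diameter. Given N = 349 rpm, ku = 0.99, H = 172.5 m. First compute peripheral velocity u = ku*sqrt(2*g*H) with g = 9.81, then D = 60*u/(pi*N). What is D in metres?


u = 0.99 * sqrt(2*9.81*172.5) = 57.5943 m/s
D = 60 * 57.5943 / (pi * 349) = 3.1518 m


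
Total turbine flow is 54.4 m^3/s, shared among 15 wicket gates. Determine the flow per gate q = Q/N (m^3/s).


q = 54.4 / 15 = 3.6267 m^3/s


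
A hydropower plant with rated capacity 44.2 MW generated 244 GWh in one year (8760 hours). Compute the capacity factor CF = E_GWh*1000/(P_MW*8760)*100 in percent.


CF = 244 * 1000 / (44.2 * 8760) * 100 = 63.0178 %


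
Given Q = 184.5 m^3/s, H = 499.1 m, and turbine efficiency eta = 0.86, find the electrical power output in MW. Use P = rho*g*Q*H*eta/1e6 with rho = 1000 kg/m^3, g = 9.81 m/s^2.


P = 1000 * 9.81 * 184.5 * 499.1 * 0.86 / 1e6 = 776.8755 MW


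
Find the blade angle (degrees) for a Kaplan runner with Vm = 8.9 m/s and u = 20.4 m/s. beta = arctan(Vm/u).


beta = arctan(8.9 / 20.4) = 23.5704 degrees


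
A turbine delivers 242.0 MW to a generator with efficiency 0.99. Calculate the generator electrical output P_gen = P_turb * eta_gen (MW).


P_gen = 242.0 * 0.99 = 239.5800 MW


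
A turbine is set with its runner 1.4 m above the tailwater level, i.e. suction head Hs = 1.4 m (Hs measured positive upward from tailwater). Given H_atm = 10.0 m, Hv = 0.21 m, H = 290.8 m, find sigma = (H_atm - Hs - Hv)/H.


sigma = (10.0 - 1.4 - 0.21) / 290.8 = 0.0289


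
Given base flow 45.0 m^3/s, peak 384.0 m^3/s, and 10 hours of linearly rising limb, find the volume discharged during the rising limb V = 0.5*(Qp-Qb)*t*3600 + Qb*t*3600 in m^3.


V = 0.5*(384.0 - 45.0)*10*3600 + 45.0*10*3600 = 7.7220e+06 m^3


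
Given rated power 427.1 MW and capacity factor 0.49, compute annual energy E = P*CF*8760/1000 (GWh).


E = 427.1 * 0.49 * 8760 / 1000 = 1833.2840 GWh


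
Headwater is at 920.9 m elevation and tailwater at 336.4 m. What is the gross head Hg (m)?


Hg = 920.9 - 336.4 = 584.5000 m


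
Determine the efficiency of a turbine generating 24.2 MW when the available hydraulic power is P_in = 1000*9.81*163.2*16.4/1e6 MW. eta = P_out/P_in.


P_in = 1000 * 9.81 * 163.2 * 16.4 / 1e6 = 26.2563 MW
eta = 24.2 / 26.2563 = 0.9217


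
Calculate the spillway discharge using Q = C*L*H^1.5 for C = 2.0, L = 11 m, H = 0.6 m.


Q = 2.0 * 11 * 0.6^1.5 = 10.2247 m^3/s


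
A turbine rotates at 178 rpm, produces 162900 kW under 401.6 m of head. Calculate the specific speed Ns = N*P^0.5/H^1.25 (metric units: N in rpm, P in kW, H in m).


Ns = 178 * 162900^0.5 / 401.6^1.25 = 39.9612


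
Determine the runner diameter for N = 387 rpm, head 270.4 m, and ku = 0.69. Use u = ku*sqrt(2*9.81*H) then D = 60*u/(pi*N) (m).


u = 0.69 * sqrt(2*9.81*270.4) = 50.2576 m/s
D = 60 * 50.2576 / (pi * 387) = 2.4802 m


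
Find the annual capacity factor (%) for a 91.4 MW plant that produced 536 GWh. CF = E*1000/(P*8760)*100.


CF = 536 * 1000 / (91.4 * 8760) * 100 = 66.9444 %


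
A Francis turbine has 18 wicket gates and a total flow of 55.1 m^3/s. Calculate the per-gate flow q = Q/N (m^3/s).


q = 55.1 / 18 = 3.0611 m^3/s


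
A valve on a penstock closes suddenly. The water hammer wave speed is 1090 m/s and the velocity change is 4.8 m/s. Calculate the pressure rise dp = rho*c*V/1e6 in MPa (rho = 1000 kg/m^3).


dp = 1000 * 1090 * 4.8 / 1e6 = 5.2320 MPa


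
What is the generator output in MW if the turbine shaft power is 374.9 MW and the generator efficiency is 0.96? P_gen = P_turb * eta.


P_gen = 374.9 * 0.96 = 359.9040 MW


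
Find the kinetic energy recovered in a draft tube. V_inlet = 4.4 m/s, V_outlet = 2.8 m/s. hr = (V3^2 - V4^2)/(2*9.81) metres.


hr = (4.4^2 - 2.8^2) / (2*9.81) = 0.5872 m


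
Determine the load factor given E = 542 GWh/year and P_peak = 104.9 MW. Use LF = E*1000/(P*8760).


LF = 542 * 1000 / (104.9 * 8760) = 0.5898


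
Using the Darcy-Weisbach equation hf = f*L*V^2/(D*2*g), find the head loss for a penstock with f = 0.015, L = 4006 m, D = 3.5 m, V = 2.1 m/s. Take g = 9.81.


hf = 0.015 * 4006 * 2.1^2 / (3.5 * 2 * 9.81) = 3.8590 m


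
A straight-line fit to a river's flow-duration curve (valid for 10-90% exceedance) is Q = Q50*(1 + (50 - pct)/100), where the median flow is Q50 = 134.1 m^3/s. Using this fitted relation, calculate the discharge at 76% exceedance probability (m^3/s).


Q = 134.1 * (1 + (50 - 76)/100) = 99.2340 m^3/s


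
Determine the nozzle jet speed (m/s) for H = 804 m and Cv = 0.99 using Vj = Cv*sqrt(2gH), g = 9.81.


Vj = 0.99 * sqrt(2*9.81*804) = 124.3405 m/s


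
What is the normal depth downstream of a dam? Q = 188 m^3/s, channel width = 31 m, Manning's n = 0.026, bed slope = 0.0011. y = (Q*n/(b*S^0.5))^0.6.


y = (188 * 0.026 / (31 * 0.0011^0.5))^0.6 = 2.5483 m


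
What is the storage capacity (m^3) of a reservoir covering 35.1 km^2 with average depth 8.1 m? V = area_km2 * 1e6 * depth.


V = 35.1 * 1e6 * 8.1 = 2.8431e+08 m^3


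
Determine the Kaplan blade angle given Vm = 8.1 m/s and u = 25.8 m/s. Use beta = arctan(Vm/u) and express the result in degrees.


beta = arctan(8.1 / 25.8) = 17.4299 degrees


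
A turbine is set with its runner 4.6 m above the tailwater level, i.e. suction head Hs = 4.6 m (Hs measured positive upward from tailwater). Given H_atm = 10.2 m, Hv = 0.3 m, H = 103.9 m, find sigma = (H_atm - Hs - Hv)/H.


sigma = (10.2 - 4.6 - 0.3) / 103.9 = 0.0510


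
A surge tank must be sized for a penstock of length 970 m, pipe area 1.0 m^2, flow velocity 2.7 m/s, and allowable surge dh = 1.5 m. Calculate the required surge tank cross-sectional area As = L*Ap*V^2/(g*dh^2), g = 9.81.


As = 970 * 1.0 * 2.7^2 / (9.81 * 1.5^2) = 320.3670 m^2


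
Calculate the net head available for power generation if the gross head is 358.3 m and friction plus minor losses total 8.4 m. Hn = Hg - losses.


Hn = 358.3 - 8.4 = 349.9000 m


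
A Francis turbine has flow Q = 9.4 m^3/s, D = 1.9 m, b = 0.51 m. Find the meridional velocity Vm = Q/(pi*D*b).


Vm = 9.4 / (pi * 1.9 * 0.51) = 3.0878 m/s


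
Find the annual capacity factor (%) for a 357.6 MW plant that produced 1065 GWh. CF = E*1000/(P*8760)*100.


CF = 1065 * 1000 / (357.6 * 8760) * 100 = 33.9976 %


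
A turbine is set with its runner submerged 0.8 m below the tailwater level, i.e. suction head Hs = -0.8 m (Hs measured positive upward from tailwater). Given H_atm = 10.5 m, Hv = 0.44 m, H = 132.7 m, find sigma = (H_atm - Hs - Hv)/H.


sigma = (10.5 - (-0.8) - 0.44) / 132.7 = 0.0818


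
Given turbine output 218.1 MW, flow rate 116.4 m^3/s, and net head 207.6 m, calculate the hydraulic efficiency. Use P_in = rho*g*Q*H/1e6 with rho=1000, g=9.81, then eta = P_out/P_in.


P_in = 1000 * 9.81 * 116.4 * 207.6 / 1e6 = 237.0551 MW
eta = 218.1 / 237.0551 = 0.9200


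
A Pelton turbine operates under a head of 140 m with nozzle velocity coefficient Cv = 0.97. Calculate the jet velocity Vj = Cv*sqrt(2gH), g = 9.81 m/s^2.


Vj = 0.97 * sqrt(2*9.81*140) = 50.8376 m/s


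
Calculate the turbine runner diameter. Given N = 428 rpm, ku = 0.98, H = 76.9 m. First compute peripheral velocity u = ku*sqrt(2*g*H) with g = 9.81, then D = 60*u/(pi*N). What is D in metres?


u = 0.98 * sqrt(2*9.81*76.9) = 38.0661 m/s
D = 60 * 38.0661 / (pi * 428) = 1.6986 m


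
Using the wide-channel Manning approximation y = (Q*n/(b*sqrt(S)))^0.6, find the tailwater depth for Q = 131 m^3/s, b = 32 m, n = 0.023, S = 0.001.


y = (131 * 0.023 / (32 * 0.001^0.5))^0.6 = 1.9245 m


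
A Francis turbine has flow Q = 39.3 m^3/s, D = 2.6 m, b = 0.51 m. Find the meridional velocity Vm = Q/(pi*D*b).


Vm = 39.3 / (pi * 2.6 * 0.51) = 9.4341 m/s


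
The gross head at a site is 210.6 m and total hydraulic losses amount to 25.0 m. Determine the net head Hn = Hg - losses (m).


Hn = 210.6 - 25.0 = 185.6000 m


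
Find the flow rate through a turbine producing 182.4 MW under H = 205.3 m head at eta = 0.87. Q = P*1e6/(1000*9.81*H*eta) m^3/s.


Q = 182.4 * 1e6 / (1000 * 9.81 * 205.3 * 0.87) = 104.0993 m^3/s


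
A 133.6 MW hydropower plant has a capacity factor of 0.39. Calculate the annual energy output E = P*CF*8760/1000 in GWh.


E = 133.6 * 0.39 * 8760 / 1000 = 456.4310 GWh


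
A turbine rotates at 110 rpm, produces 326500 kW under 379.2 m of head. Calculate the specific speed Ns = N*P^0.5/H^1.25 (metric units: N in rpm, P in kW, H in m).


Ns = 110 * 326500^0.5 / 379.2^1.25 = 37.5620


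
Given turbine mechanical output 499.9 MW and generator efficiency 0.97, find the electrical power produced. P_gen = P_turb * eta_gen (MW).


P_gen = 499.9 * 0.97 = 484.9030 MW


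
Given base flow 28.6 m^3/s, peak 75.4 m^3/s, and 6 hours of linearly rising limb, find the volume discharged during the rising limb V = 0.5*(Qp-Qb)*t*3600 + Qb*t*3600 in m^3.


V = 0.5*(75.4 - 28.6)*6*3600 + 28.6*6*3600 = 1.1232e+06 m^3


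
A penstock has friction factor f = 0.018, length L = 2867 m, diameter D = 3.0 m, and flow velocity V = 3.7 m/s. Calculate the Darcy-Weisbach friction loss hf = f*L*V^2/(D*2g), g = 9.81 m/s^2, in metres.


hf = 0.018 * 2867 * 3.7^2 / (3.0 * 2 * 9.81) = 12.0028 m


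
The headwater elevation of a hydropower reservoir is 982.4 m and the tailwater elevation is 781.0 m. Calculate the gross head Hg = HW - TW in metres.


Hg = 982.4 - 781.0 = 201.4000 m


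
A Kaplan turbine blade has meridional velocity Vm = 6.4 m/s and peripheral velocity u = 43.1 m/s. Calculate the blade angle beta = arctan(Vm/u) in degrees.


beta = arctan(6.4 / 43.1) = 8.4462 degrees


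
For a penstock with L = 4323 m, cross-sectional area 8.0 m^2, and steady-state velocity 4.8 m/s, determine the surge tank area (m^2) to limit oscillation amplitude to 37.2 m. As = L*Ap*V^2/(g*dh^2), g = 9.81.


As = 4323 * 8.0 * 4.8^2 / (9.81 * 37.2^2) = 58.6952 m^2


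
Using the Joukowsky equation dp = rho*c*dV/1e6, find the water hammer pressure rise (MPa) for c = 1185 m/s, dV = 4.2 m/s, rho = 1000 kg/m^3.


dp = 1000 * 1185 * 4.2 / 1e6 = 4.9770 MPa


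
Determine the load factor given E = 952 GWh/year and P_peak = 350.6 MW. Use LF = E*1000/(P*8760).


LF = 952 * 1000 / (350.6 * 8760) = 0.3100


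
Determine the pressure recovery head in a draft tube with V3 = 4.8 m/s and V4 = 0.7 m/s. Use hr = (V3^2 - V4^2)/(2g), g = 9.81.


hr = (4.8^2 - 0.7^2) / (2*9.81) = 1.1493 m


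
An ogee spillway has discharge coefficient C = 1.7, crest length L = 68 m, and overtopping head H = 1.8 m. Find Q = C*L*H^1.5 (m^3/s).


Q = 1.7 * 68 * 1.8^1.5 = 279.1686 m^3/s


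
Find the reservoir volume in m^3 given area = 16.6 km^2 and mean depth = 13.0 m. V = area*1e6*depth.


V = 16.6 * 1e6 * 13.0 = 2.1580e+08 m^3


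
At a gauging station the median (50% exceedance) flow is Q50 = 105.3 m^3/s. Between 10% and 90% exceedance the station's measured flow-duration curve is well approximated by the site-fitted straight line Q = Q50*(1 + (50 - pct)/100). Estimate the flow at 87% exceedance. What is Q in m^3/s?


Q = 105.3 * (1 + (50 - 87)/100) = 66.3390 m^3/s


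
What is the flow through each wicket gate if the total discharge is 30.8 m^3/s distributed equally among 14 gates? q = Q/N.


q = 30.8 / 14 = 2.2000 m^3/s


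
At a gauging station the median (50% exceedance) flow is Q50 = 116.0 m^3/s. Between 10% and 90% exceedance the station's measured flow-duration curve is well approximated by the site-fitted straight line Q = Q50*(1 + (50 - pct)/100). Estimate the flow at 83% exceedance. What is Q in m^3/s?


Q = 116.0 * (1 + (50 - 83)/100) = 77.7200 m^3/s


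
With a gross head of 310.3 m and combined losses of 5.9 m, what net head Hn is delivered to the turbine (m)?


Hn = 310.3 - 5.9 = 304.4000 m


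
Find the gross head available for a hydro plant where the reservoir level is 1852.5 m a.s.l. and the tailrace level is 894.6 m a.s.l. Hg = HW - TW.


Hg = 1852.5 - 894.6 = 957.9000 m


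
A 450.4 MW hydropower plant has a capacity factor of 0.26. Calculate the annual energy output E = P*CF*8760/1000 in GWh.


E = 450.4 * 0.26 * 8760 / 1000 = 1025.8310 GWh


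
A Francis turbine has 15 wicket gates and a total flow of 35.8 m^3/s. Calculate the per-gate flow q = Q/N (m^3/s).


q = 35.8 / 15 = 2.3867 m^3/s


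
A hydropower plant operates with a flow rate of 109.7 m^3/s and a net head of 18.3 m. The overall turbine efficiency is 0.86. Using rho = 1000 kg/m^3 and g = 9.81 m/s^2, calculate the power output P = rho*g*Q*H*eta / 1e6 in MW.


P = 1000 * 9.81 * 109.7 * 18.3 * 0.86 / 1e6 = 16.9366 MW


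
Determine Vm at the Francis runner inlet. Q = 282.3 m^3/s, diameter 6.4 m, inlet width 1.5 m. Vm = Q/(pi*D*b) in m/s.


Vm = 282.3 / (pi * 6.4 * 1.5) = 9.3603 m/s


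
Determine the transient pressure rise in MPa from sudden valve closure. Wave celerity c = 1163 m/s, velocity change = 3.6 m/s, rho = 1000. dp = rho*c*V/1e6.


dp = 1000 * 1163 * 3.6 / 1e6 = 4.1868 MPa


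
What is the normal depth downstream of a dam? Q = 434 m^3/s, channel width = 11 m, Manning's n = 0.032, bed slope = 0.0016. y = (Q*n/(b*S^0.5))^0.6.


y = (434 * 0.032 / (11 * 0.0016^0.5))^0.6 = 7.9344 m


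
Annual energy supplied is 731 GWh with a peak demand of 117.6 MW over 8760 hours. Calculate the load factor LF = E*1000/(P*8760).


LF = 731 * 1000 / (117.6 * 8760) = 0.7096


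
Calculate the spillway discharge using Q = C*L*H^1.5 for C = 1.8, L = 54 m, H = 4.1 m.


Q = 1.8 * 54 * 4.1^1.5 = 806.9415 m^3/s


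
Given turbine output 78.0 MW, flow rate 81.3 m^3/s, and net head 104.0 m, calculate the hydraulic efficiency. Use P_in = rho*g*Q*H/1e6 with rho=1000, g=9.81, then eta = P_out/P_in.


P_in = 1000 * 9.81 * 81.3 * 104.0 / 1e6 = 82.9455 MW
eta = 78.0 / 82.9455 = 0.9404


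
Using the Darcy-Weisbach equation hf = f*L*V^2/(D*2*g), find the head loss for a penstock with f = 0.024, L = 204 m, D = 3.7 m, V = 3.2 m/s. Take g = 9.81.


hf = 0.024 * 204 * 3.2^2 / (3.7 * 2 * 9.81) = 0.6906 m


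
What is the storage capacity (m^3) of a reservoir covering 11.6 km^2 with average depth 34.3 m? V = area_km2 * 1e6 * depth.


V = 11.6 * 1e6 * 34.3 = 3.9788e+08 m^3


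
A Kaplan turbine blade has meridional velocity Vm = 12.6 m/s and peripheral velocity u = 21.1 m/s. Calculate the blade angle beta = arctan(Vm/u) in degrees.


beta = arctan(12.6 / 21.1) = 30.8438 degrees


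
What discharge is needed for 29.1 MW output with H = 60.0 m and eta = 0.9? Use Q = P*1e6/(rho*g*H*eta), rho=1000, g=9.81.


Q = 29.1 * 1e6 / (1000 * 9.81 * 60.0 * 0.9) = 54.9326 m^3/s


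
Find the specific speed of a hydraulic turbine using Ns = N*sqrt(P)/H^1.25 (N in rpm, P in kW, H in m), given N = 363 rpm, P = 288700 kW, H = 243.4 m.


Ns = 363 * 288700^0.5 / 243.4^1.25 = 202.8754


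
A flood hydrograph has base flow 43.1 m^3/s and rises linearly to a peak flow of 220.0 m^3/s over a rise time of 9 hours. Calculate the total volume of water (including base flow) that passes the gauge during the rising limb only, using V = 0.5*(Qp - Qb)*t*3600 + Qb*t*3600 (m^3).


V = 0.5*(220.0 - 43.1)*9*3600 + 43.1*9*3600 = 4.2622e+06 m^3


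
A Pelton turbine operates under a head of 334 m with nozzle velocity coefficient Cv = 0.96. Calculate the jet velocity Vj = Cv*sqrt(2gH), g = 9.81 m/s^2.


Vj = 0.96 * sqrt(2*9.81*334) = 77.7131 m/s


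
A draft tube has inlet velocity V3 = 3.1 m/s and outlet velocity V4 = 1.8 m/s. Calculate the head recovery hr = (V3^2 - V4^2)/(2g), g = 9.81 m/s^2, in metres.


hr = (3.1^2 - 1.8^2) / (2*9.81) = 0.3247 m


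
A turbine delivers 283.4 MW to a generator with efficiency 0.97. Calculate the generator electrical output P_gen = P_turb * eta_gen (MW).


P_gen = 283.4 * 0.97 = 274.8980 MW


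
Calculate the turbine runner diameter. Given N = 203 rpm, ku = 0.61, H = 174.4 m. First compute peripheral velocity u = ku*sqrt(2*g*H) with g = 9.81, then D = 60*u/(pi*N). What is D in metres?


u = 0.61 * sqrt(2*9.81*174.4) = 35.6823 m/s
D = 60 * 35.6823 / (pi * 203) = 3.3571 m


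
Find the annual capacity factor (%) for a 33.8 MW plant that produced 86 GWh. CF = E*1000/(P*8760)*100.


CF = 86 * 1000 / (33.8 * 8760) * 100 = 29.0454 %


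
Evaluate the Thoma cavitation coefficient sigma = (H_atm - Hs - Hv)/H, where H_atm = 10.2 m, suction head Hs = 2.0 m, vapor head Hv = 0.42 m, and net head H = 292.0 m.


sigma = (10.2 - 2.0 - 0.42) / 292.0 = 0.0266


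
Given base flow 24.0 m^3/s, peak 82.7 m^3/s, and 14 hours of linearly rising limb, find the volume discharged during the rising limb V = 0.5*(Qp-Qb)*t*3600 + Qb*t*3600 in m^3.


V = 0.5*(82.7 - 24.0)*14*3600 + 24.0*14*3600 = 2.6888e+06 m^3


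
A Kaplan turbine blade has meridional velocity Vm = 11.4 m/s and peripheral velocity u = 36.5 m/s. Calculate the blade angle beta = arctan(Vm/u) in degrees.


beta = arctan(11.4 / 36.5) = 17.3451 degrees


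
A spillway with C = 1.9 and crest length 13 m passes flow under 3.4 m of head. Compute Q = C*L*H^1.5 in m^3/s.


Q = 1.9 * 13 * 3.4^1.5 = 154.8515 m^3/s


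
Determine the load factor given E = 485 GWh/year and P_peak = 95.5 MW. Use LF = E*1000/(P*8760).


LF = 485 * 1000 / (95.5 * 8760) = 0.5797


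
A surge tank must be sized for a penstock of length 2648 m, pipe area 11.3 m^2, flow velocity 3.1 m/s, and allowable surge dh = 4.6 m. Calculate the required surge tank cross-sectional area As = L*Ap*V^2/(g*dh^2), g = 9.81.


As = 2648 * 11.3 * 3.1^2 / (9.81 * 4.6^2) = 1385.2723 m^2


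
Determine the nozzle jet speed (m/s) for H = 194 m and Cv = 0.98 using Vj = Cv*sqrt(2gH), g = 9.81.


Vj = 0.98 * sqrt(2*9.81*194) = 60.4612 m/s


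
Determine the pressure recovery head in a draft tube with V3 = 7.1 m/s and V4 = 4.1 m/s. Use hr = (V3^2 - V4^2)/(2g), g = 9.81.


hr = (7.1^2 - 4.1^2) / (2*9.81) = 1.7125 m
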